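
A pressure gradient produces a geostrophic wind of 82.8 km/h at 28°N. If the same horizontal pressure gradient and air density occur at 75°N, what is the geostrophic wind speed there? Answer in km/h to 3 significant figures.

With the same pressure gradient and density, V_g ∝ 1/f ∝ 1/sin φ.
V₂ = V₁ · sin φ₁ / sin φ₂ = 82.8 × sin 28° / sin 75°
V₂ = 82.8 × 0.4695/0.9659 = 40.2 km/h

40.2 km/h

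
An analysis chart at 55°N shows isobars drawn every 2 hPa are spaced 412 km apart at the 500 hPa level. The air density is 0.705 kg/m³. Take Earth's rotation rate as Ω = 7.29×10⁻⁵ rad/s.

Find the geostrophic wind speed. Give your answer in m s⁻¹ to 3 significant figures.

Coriolis parameter at 55°N:
f = 2Ω sin φ = 2 × 7.29×10⁻⁵ × sin 55° = 1.19×10⁻⁴ s⁻¹
Pressure gradient: |∂P/∂n| = 200 Pa / 412000 m = 4.85×10⁻⁴ Pa/m
Geostrophic balance (pressure-gradient force = Coriolis force):
V_g = (1/(fρ)) |∂P/∂n| = 4.85×10⁻⁴ / (1.19×10⁻⁴ × 0.705) = 5.77 m/s

5.77 m s⁻¹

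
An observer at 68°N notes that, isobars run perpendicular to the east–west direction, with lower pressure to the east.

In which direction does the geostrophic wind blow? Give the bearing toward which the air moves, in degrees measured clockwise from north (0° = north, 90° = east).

180°

The pressure-gradient force points toward the east (bearing 090°).
Geostrophic balance: in the Northern Hemisphere the Coriolis force deflects motion to the right, so the geostrophic wind blows 90° to the right of the pressure-gradient force (low pressure on the left).
Rotating 090° by 90° clockwise gives 180° — the wind blows toward the south.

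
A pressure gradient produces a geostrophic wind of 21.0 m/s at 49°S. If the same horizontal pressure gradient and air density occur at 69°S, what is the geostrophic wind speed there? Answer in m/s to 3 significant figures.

With the same pressure gradient and density, V_g ∝ 1/f ∝ 1/sin φ.
V₂ = V₁ · sin φ₁ / sin φ₂ = 21.0 × sin 49° / sin 69°
V₂ = 21.0 × 0.7547/0.9336 = 17.0 m/s

17.0 m/s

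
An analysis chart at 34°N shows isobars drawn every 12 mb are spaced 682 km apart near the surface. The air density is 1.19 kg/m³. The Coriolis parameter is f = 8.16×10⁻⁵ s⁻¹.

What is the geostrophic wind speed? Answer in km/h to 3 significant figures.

65.2 km/h

Pressure gradient: |∂P/∂n| = 1200 Pa / 682000 m = 1.76×10⁻³ Pa/m
Geostrophic balance (pressure-gradient force = Coriolis force):
V_g = (1/(fρ)) |∂P/∂n| = 1.76×10⁻³ / (8.16×10⁻⁵ × 1.19) = 18.1 m/s
Converting: 18.1 m/s × 3.6 = 65.2 km/h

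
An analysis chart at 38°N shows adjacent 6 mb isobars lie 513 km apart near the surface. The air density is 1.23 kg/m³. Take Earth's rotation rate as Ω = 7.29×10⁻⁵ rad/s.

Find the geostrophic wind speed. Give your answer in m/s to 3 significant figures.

10.6 m/s

Coriolis parameter at 38°N:
f = 2Ω sin φ = 2 × 7.29×10⁻⁵ × sin 38° = 8.98×10⁻⁵ s⁻¹
Pressure gradient: |∂P/∂n| = 600 Pa / 513000 m = 1.17×10⁻³ Pa/m
Geostrophic balance (pressure-gradient force = Coriolis force):
V_g = (1/(fρ)) |∂P/∂n| = 1.17×10⁻³ / (8.98×10⁻⁵ × 1.23) = 10.6 m/s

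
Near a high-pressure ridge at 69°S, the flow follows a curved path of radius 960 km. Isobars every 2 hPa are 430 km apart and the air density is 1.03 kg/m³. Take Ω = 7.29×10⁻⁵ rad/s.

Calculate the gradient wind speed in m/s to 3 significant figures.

Coriolis parameter at 69°S:
f = 2Ω sin φ = 2 × 7.29×10⁻⁵ × sin 69° = 1.36×10⁻⁴ s⁻¹
Pressure gradient: |∂P/∂n| = 200 Pa / 430000 m = 4.65×10⁻⁴ Pa/m
Geostrophic speed: V_g = |∂P/∂n|/(fρ) = 4.65×10⁻⁴/(1.36×10⁻⁴ × 1.03) = 3.32 m/s
Around a high, pressure-gradient force acts outward with centrifugal, so Coriolis balances both:
fV = (1/ρ)|∂P/∂n| + V²/R  →  V² − fR·V + fR·V_g = 0
With fR = 1.36×10⁻⁴ × 960×10³ m = 131 m/s:
V = [fR − √((fR)² − 4 fR V_g)]/2 = [131 − √(131² − 4×131×3.32)]/2 = 3.41 m/s
Supergeostrophic (V > V_g = 3.32 m/s), as expected around a high.

3.41 m/s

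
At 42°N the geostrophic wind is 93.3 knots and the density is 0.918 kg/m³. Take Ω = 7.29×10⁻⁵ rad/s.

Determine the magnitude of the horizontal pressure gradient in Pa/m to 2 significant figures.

Coriolis parameter at 42°N:
f = 2Ω sin φ = 2 × 7.29×10⁻⁵ × sin 42° = 9.76×10⁻⁵ s⁻¹
Wind speed in SI: 93.3 knots = 48.0 m/s
Geostrophic balance rearranged: |∂P/∂n| = f ρ V_g
|∂P/∂n| = 9.76×10⁻⁵ × 0.918 × 48.0 = 4.30×10⁻³ Pa/m

4.3×10⁻³ Pa/m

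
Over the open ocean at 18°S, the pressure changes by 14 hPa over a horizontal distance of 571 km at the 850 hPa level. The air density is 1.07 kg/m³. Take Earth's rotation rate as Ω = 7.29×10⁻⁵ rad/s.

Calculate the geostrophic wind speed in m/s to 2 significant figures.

51 m/s

Coriolis parameter at 18°S:
f = 2Ω sin φ = 2 × 7.29×10⁻⁵ × sin 18° = 4.51×10⁻⁵ s⁻¹
Pressure gradient: |∂P/∂n| = 1400 Pa / 571000 m = 2.45×10⁻³ Pa/m
Geostrophic balance (pressure-gradient force = Coriolis force):
V_g = (1/(fρ)) |∂P/∂n| = 2.45×10⁻³ / (4.51×10⁻⁵ × 1.07) = 50.9 m/s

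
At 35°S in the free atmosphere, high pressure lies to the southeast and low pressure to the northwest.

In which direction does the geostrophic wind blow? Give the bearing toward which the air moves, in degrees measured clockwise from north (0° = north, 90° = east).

The pressure-gradient force points toward the northwest (bearing 315°).
Geostrophic balance: in the Southern Hemisphere the Coriolis force deflects motion to the left, so the geostrophic wind blows 90° to the left of the pressure-gradient force (low pressure on the right).
Rotating 315° by 90° counterclockwise gives 225° — the wind blows toward the southwest.

225°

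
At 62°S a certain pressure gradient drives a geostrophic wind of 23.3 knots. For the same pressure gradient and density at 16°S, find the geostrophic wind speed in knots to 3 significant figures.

With the same pressure gradient and density, V_g ∝ 1/f ∝ 1/sin φ.
V₂ = V₁ · sin φ₁ / sin φ₂ = 23.3 × sin 62° / sin 16°
V₂ = 23.3 × 0.8829/0.2756 = 74.6 knots

74.6 knots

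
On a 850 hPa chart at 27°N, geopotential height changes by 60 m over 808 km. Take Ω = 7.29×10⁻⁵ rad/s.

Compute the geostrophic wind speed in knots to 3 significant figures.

Coriolis parameter at 27°N:
f = 2Ω sin φ = 2 × 7.29×10⁻⁵ × sin 27° = 6.62×10⁻⁵ s⁻¹
Height gradient: |∂Z/∂n| = 60 m / 808000 m = 7.43×10⁻⁵
On a pressure surface, geostrophic balance gives V_g = (g/f)|∂Z/∂n|:
V_g = 9.81 × 7.43×10⁻⁵ / 6.62×10⁻⁵ = 11.0 m/s
Converting: 11.0 m/s × 1.944 = 21.4 knots

21.4 knots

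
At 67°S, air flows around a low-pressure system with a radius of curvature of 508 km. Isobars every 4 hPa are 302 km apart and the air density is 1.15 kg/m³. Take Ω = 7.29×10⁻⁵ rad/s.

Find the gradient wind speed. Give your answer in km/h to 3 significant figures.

27.8 km/h

Coriolis parameter at 67°S:
f = 2Ω sin φ = 2 × 7.29×10⁻⁵ × sin 67° = 1.34×10⁻⁴ s⁻¹
Pressure gradient: |∂P/∂n| = 400 Pa / 302000 m = 1.32×10⁻³ Pa/m
Geostrophic speed: V_g = |∂P/∂n|/(fρ) = 1.32×10⁻³/(1.34×10⁻⁴ × 1.15) = 8.58 m/s
Around a low, centrifugal force acts outward with Coriolis, so pressure-gradient force balances both:
(1/ρ)|∂P/∂n| = fV + V²/R  →  V² + fR·V − fR·V_g = 0
With fR = 1.34×10⁻⁴ × 508×10³ m = 68.2 m/s:
V = [−fR + √((fR)² + 4 fR V_g)]/2 = [−68.2 + √(68.2² + 4×68.2×8.58)]/2 = 7.71 m/s
Subgeostrophic (V < V_g = 8.58 m/s), as expected around a low.
Converting: 7.71 m/s × 3.6 = 27.8 km/h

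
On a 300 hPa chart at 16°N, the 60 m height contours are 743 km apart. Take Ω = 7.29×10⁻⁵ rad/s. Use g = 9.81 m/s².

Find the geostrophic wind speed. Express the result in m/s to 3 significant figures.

Coriolis parameter at 16°N:
f = 2Ω sin φ = 2 × 7.29×10⁻⁵ × sin 16° = 4.02×10⁻⁵ s⁻¹
Height gradient: |∂Z/∂n| = 60 m / 743000 m = 8.08×10⁻⁵
On a pressure surface, geostrophic balance gives V_g = (g/f)|∂Z/∂n|:
V_g = 9.81 × 8.08×10⁻⁵ / 4.02×10⁻⁵ = 19.7 m/s

19.7 m/s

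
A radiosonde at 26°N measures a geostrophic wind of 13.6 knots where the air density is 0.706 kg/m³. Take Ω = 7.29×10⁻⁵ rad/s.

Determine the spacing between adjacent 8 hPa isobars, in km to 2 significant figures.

Coriolis parameter at 26°N:
f = 2Ω sin φ = 2 × 7.29×10⁻⁵ × sin 26° = 6.39×10⁻⁵ s⁻¹
Wind speed in SI: 13.6 knots = 7.00 m/s
Geostrophic balance rearranged: |∂P/∂n| = f ρ V_g
|∂P/∂n| = 6.39×10⁻⁵ × 0.706 × 7.00 = 3.16×10⁻⁴ Pa/m
Isobar spacing: Δn = ΔP/|∂P/∂n| = 800 Pa / 3.16×10⁻⁴ Pa/m = 2534013 m ≈ 2500 km

2500 km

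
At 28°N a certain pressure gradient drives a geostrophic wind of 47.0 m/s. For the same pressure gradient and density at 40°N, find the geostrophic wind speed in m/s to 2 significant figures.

With the same pressure gradient and density, V_g ∝ 1/f ∝ 1/sin φ.
V₂ = V₁ · sin φ₁ / sin φ₂ = 47.0 × sin 28° / sin 40°
V₂ = 47.0 × 0.4695/0.6428 = 34 m/s

34 m/s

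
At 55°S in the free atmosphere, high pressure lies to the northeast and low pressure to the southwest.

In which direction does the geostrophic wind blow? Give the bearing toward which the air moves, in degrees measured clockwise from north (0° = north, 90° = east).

135°

The pressure-gradient force points toward the southwest (bearing 225°).
Geostrophic balance: in the Southern Hemisphere the Coriolis force deflects motion to the left, so the geostrophic wind blows 90° to the left of the pressure-gradient force (low pressure on the right).
Rotating 225° by 90° counterclockwise gives 135° — the wind blows toward the southeast.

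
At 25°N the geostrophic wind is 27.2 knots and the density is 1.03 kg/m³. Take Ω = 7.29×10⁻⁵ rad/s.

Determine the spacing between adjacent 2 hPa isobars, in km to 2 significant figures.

Coriolis parameter at 25°N:
f = 2Ω sin φ = 2 × 7.29×10⁻⁵ × sin 25° = 6.16×10⁻⁵ s⁻¹
Wind speed in SI: 27.2 knots = 14.0 m/s
Geostrophic balance rearranged: |∂P/∂n| = f ρ V_g
|∂P/∂n| = 6.16×10⁻⁵ × 1.03 × 14.0 = 8.88×10⁻⁴ Pa/m
Isobar spacing: Δn = ΔP/|∂P/∂n| = 200 Pa / 8.88×10⁻⁴ Pa/m = 225206 m ≈ 230 km

230 km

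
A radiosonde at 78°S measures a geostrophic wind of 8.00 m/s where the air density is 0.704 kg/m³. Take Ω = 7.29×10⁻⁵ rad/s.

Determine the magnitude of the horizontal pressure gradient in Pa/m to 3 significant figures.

Coriolis parameter at 78°S:
f = 2Ω sin φ = 2 × 7.29×10⁻⁵ × sin 78° = 1.43×10⁻⁴ s⁻¹
Geostrophic balance rearranged: |∂P/∂n| = f ρ V_g
|∂P/∂n| = 1.43×10⁻⁴ × 0.704 × 8.00 = 8.03×10⁻⁴ Pa/m

8.03×10⁻⁴ Pa/m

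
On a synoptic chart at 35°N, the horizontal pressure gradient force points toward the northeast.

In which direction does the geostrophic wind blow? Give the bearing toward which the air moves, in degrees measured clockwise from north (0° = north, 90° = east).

The pressure-gradient force points toward the northeast (bearing 045°).
Geostrophic balance: in the Northern Hemisphere the Coriolis force deflects motion to the right, so the geostrophic wind blows 90° to the right of the pressure-gradient force (low pressure on the left).
Rotating 045° by 90° clockwise gives 135° — the wind blows toward the southeast.

135°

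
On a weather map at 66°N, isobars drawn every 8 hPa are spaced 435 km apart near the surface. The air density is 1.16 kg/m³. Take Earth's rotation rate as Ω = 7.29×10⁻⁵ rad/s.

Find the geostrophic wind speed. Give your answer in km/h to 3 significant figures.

Coriolis parameter at 66°N:
f = 2Ω sin φ = 2 × 7.29×10⁻⁵ × sin 66° = 1.33×10⁻⁴ s⁻¹
Pressure gradient: |∂P/∂n| = 800 Pa / 435000 m = 1.84×10⁻³ Pa/m
Geostrophic balance (pressure-gradient force = Coriolis force):
V_g = (1/(fρ)) |∂P/∂n| = 1.84×10⁻³ / (1.33×10⁻⁴ × 1.16) = 11.9 m/s
Converting: 11.9 m/s × 3.6 = 42.9 km/h

42.9 km/h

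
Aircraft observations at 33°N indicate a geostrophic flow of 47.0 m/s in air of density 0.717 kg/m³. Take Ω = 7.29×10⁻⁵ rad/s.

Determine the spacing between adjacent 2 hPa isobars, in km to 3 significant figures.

74.7 km

Coriolis parameter at 33°N:
f = 2Ω sin φ = 2 × 7.29×10⁻⁵ × sin 33° = 7.94×10⁻⁵ s⁻¹
Geostrophic balance rearranged: |∂P/∂n| = f ρ V_g
|∂P/∂n| = 7.94×10⁻⁵ × 0.717 × 47.0 = 2.68×10⁻³ Pa/m
Isobar spacing: Δn = ΔP/|∂P/∂n| = 200 Pa / 2.68×10⁻³ Pa/m = 74739 m ≈ 74.7 km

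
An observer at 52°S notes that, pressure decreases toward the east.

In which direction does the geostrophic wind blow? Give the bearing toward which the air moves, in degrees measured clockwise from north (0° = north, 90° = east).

000°

The pressure-gradient force points toward the east (bearing 090°).
Geostrophic balance: in the Southern Hemisphere the Coriolis force deflects motion to the left, so the geostrophic wind blows 90° to the left of the pressure-gradient force (low pressure on the right).
Rotating 090° by 90° counterclockwise gives 000° — the wind blows toward the north.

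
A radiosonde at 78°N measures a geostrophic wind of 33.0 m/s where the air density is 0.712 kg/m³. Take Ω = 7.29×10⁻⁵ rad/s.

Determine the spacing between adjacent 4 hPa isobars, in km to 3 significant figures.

Coriolis parameter at 78°N:
f = 2Ω sin φ = 2 × 7.29×10⁻⁵ × sin 78° = 1.43×10⁻⁴ s⁻¹
Geostrophic balance rearranged: |∂P/∂n| = f ρ V_g
|∂P/∂n| = 1.43×10⁻⁴ × 0.712 × 33.0 = 3.35×10⁻³ Pa/m
Isobar spacing: Δn = ΔP/|∂P/∂n| = 400 Pa / 3.35×10⁻³ Pa/m = 119372 m ≈ 119 km

119 km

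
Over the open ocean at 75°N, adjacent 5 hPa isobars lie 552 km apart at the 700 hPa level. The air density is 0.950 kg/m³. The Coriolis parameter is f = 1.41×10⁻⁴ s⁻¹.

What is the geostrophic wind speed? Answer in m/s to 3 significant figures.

6.76 m/s

Pressure gradient: |∂P/∂n| = 500 Pa / 552000 m = 9.06×10⁻⁴ Pa/m
Geostrophic balance (pressure-gradient force = Coriolis force):
V_g = (1/(fρ)) |∂P/∂n| = 9.06×10⁻⁴ / (1.41×10⁻⁴ × 0.950) = 6.76 m/s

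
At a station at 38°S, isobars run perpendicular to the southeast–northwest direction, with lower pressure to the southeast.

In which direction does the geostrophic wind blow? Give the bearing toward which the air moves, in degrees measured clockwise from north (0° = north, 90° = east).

045°

The pressure-gradient force points toward the southeast (bearing 135°).
Geostrophic balance: in the Southern Hemisphere the Coriolis force deflects motion to the left, so the geostrophic wind blows 90° to the left of the pressure-gradient force (low pressure on the right).
Rotating 135° by 90° counterclockwise gives 045° — the wind blows toward the northeast.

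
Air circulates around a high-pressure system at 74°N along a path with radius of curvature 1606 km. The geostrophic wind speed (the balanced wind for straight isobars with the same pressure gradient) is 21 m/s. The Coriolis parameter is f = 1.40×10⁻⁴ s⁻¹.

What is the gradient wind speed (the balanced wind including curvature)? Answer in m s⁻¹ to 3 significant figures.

23.4 m s⁻¹

Around a high, pressure-gradient force acts outward with centrifugal, so Coriolis balances both:
fV = (1/ρ)|∂P/∂n| + V²/R  →  V² − fR·V + fR·V_g = 0
With fR = 1.40×10⁻⁴ × 1606×10³ m = 225 m/s:
V = [fR − √((fR)² − 4 fR V_g)]/2 = [225 − √(225² − 4×225×21)]/2 = 23.4 m/s
Supergeostrophic (V > V_g = 21 m/s), as expected around a high.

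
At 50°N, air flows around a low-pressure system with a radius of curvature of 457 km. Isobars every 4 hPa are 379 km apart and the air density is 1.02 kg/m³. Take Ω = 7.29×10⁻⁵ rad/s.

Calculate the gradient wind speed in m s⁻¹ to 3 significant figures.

8.01 m s⁻¹

Coriolis parameter at 50°N:
f = 2Ω sin φ = 2 × 7.29×10⁻⁵ × sin 50° = 1.12×10⁻⁴ s⁻¹
Pressure gradient: |∂P/∂n| = 400 Pa / 379000 m = 1.06×10⁻³ Pa/m
Geostrophic speed: V_g = |∂P/∂n|/(fρ) = 1.06×10⁻³/(1.12×10⁻⁴ × 1.02) = 9.26 m/s
Around a low, centrifugal force acts outward with Coriolis, so pressure-gradient force balances both:
(1/ρ)|∂P/∂n| = fV + V²/R  →  V² + fR·V − fR·V_g = 0
With fR = 1.12×10⁻⁴ × 457×10³ m = 51.0 m/s:
V = [−fR + √((fR)² + 4 fR V_g)]/2 = [−51.0 + √(51.0² + 4×51.0×9.26)]/2 = 8.01 m/s
Subgeostrophic (V < V_g = 9.26 m/s), as expected around a low.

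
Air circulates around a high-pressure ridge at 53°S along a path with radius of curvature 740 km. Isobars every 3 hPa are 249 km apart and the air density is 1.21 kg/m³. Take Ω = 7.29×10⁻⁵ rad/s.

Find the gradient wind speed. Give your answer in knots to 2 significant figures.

Coriolis parameter at 53°S:
f = 2Ω sin φ = 2 × 7.29×10⁻⁵ × sin 53° = 1.16×10⁻⁴ s⁻¹
Pressure gradient: |∂P/∂n| = 300 Pa / 249000 m = 1.20×10⁻³ Pa/m
Geostrophic speed: V_g = |∂P/∂n|/(fρ) = 1.20×10⁻³/(1.16×10⁻⁴ × 1.21) = 8.55 m/s
Around a high, pressure-gradient force acts outward with centrifugal, so Coriolis balances both:
fV = (1/ρ)|∂P/∂n| + V²/R  →  V² − fR·V + fR·V_g = 0
With fR = 1.16×10⁻⁴ × 740×10³ m = 86.2 m/s:
V = [fR − √((fR)² − 4 fR V_g)]/2 = [86.2 − √(86.2² − 4×86.2×8.55)]/2 = 9.63 m/s
Supergeostrophic (V > V_g = 8.55 m/s), as expected around a high.
Converting: 9.63 m/s × 1.944 = 19 knots

19 knots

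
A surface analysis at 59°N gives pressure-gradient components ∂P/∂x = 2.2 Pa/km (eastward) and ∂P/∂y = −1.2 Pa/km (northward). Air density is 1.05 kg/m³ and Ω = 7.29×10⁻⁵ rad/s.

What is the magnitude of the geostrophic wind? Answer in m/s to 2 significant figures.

19 m/s

Coriolis parameter at 59°N:
f = 2Ω sin φ = 2 × 7.29×10⁻⁵ × sin 59° = 1.25×10⁻⁴ s⁻¹
Component geostrophic relations (x east, y north):
u_g = −(1/(fρ)) ∂P/∂y,  v_g = (1/(fρ)) ∂P/∂x
u_g = −(−1.2×10⁻³)/(1.25×10⁻⁴ × 1.05) = 9.14 m/s;  v_g = (2.2×10⁻³)/(1.25×10⁻⁴ × 1.05) = 16.8 m/s
|V_g| = √(u_g² + v_g²) = 19.1 m/s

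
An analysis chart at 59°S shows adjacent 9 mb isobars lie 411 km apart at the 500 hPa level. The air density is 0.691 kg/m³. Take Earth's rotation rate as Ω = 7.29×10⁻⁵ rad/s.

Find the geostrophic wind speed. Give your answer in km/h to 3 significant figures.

91.3 km/h

Coriolis parameter at 59°S:
f = 2Ω sin φ = 2 × 7.29×10⁻⁵ × sin 59° = 1.25×10⁻⁴ s⁻¹
Pressure gradient: |∂P/∂n| = 900 Pa / 411000 m = 2.19×10⁻³ Pa/m
Geostrophic balance (pressure-gradient force = Coriolis force):
V_g = (1/(fρ)) |∂P/∂n| = 2.19×10⁻³ / (1.25×10⁻⁴ × 0.691) = 25.4 m/s
Converting: 25.4 m/s × 3.6 = 91.3 km/h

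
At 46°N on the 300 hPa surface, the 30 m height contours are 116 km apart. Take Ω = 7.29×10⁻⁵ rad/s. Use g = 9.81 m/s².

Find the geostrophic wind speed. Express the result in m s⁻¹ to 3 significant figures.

Coriolis parameter at 46°N:
f = 2Ω sin φ = 2 × 7.29×10⁻⁵ × sin 46° = 1.05×10⁻⁴ s⁻¹
Height gradient: |∂Z/∂n| = 30 m / 116000 m = 2.59×10⁻⁴
On a pressure surface, geostrophic balance gives V_g = (g/f)|∂Z/∂n|:
V_g = 9.81 × 2.59×10⁻⁴ / 1.05×10⁻⁴ = 24.2 m/s

24.2 m s⁻¹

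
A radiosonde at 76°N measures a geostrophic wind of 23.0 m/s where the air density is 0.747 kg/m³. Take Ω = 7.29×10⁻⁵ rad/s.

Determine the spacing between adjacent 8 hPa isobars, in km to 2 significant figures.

330 km

Coriolis parameter at 76°N:
f = 2Ω sin φ = 2 × 7.29×10⁻⁵ × sin 76° = 1.41×10⁻⁴ s⁻¹
Geostrophic balance rearranged: |∂P/∂n| = f ρ V_g
|∂P/∂n| = 1.41×10⁻⁴ × 0.747 × 23.0 = 2.43×10⁻³ Pa/m
Isobar spacing: Δn = ΔP/|∂P/∂n| = 800 Pa / 2.43×10⁻³ Pa/m = 329139 m ≈ 330 km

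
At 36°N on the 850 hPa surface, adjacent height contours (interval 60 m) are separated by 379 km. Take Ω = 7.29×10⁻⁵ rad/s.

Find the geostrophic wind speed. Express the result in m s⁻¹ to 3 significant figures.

Coriolis parameter at 36°N:
f = 2Ω sin φ = 2 × 7.29×10⁻⁵ × sin 36° = 8.57×10⁻⁵ s⁻¹
Height gradient: |∂Z/∂n| = 60 m / 379000 m = 1.58×10⁻⁴
On a pressure surface, geostrophic balance gives V_g = (g/f)|∂Z/∂n|:
V_g = 9.81 × 1.58×10⁻⁴ / 8.57×10⁻⁵ = 18.1 m/s

18.1 m s⁻¹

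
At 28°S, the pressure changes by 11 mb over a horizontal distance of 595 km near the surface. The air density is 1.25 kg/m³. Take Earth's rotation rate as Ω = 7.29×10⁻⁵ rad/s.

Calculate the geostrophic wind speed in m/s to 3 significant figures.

21.6 m/s

Coriolis parameter at 28°S:
f = 2Ω sin φ = 2 × 7.29×10⁻⁵ × sin 28° = 6.84×10⁻⁵ s⁻¹
Pressure gradient: |∂P/∂n| = 1100 Pa / 595000 m = 1.85×10⁻³ Pa/m
Geostrophic balance (pressure-gradient force = Coriolis force):
V_g = (1/(fρ)) |∂P/∂n| = 1.85×10⁻³ / (6.84×10⁻⁵ × 1.25) = 21.6 m/s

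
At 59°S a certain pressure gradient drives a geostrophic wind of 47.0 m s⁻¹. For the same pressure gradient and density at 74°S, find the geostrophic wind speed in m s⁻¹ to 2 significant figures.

42 m s⁻¹

With the same pressure gradient and density, V_g ∝ 1/f ∝ 1/sin φ.
V₂ = V₁ · sin φ₁ / sin φ₂ = 47.0 × sin 59° / sin 74°
V₂ = 47.0 × 0.8572/0.9613 = 42 m s⁻¹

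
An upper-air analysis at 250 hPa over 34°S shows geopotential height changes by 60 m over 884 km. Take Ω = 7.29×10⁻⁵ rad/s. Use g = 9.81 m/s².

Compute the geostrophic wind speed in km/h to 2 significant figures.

29 km/h

Coriolis parameter at 34°S:
f = 2Ω sin φ = 2 × 7.29×10⁻⁵ × sin 34° = 8.15×10⁻⁵ s⁻¹
Height gradient: |∂Z/∂n| = 60 m / 884000 m = 6.79×10⁻⁵
On a pressure surface, geostrophic balance gives V_g = (g/f)|∂Z/∂n|:
V_g = 9.81 × 6.79×10⁻⁵ / 8.15×10⁻⁵ = 8.17 m/s
Converting: 8.17 m/s × 3.6 = 29 km/h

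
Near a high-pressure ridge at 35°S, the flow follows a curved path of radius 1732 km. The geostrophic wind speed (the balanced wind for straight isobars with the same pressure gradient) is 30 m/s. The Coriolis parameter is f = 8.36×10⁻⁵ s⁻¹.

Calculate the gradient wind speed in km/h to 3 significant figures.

153 km/h

Around a high, pressure-gradient force acts outward with centrifugal, so Coriolis balances both:
fV = (1/ρ)|∂P/∂n| + V²/R  →  V² − fR·V + fR·V_g = 0
With fR = 8.36×10⁻⁵ × 1732×10³ m = 145 m/s:
V = [fR − √((fR)² − 4 fR V_g)]/2 = [145 − √(145² − 4×145×30)]/2 = 42.4 m/s
Supergeostrophic (V > V_g = 30 m/s), as expected around a high.
Converting: 42.4 m/s × 3.6 = 153 km/h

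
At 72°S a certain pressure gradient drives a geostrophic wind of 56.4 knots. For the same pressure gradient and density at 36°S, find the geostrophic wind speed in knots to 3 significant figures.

91.3 knots

With the same pressure gradient and density, V_g ∝ 1/f ∝ 1/sin φ.
V₂ = V₁ · sin φ₁ / sin φ₂ = 56.4 × sin 72° / sin 36°
V₂ = 56.4 × 0.9511/0.5878 = 91.3 knots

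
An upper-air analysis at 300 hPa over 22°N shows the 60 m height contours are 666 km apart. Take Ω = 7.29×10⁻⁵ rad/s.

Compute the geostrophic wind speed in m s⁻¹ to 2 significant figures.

16 m s⁻¹

Coriolis parameter at 22°N:
f = 2Ω sin φ = 2 × 7.29×10⁻⁵ × sin 22° = 5.46×10⁻⁵ s⁻¹
Height gradient: |∂Z/∂n| = 60 m / 666000 m = 9.01×10⁻⁵
On a pressure surface, geostrophic balance gives V_g = (g/f)|∂Z/∂n|:
V_g = 9.81 × 9.01×10⁻⁵ / 5.46×10⁻⁵ = 16.2 m/s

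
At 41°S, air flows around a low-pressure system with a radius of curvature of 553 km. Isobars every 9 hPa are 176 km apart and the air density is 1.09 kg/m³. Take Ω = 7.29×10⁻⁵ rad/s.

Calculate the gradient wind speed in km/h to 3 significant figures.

Coriolis parameter at 41°S:
f = 2Ω sin φ = 2 × 7.29×10⁻⁵ × sin 41° = 9.57×10⁻⁵ s⁻¹
Pressure gradient: |∂P/∂n| = 900 Pa / 176000 m = 5.11×10⁻³ Pa/m
Geostrophic speed: V_g = |∂P/∂n|/(fρ) = 5.11×10⁻³/(9.57×10⁻⁵ × 1.09) = 49.0 m/s
Around a low, centrifugal force acts outward with Coriolis, so pressure-gradient force balances both:
(1/ρ)|∂P/∂n| = fV + V²/R  →  V² + fR·V − fR·V_g = 0
With fR = 9.57×10⁻⁵ × 553×10³ m = 52.9 m/s:
V = [−fR + √((fR)² + 4 fR V_g)]/2 = [−52.9 + √(52.9² + 4×52.9×49)]/2 = 30.9 m/s
Subgeostrophic (V < V_g = 49 m/s), as expected around a low.
Converting: 30.9 m/s × 3.6 = 111 km/h

111 km/h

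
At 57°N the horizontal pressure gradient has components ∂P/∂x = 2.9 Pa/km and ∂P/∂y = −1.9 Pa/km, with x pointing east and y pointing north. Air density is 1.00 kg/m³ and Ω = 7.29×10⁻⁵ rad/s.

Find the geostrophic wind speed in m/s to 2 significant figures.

28 m/s

Coriolis parameter at 57°N:
f = 2Ω sin φ = 2 × 7.29×10⁻⁵ × sin 57° = 1.22×10⁻⁴ s⁻¹
Component geostrophic relations (x east, y north):
u_g = −(1/(fρ)) ∂P/∂y,  v_g = (1/(fρ)) ∂P/∂x
u_g = −(−1.9×10⁻³)/(1.22×10⁻⁴ × 1.00) = 15.5 m/s;  v_g = (2.9×10⁻³)/(1.22×10⁻⁴ × 1.00) = 23.7 m/s
|V_g| = √(u_g² + v_g²) = 28.4 m/s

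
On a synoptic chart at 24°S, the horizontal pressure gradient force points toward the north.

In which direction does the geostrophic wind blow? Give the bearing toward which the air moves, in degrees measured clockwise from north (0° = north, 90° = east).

The pressure-gradient force points toward the north (bearing 000°).
Geostrophic balance: in the Southern Hemisphere the Coriolis force deflects motion to the left, so the geostrophic wind blows 90° to the left of the pressure-gradient force (low pressure on the right).
Rotating 000° by 90° counterclockwise gives 270° — the wind blows toward the west.

270°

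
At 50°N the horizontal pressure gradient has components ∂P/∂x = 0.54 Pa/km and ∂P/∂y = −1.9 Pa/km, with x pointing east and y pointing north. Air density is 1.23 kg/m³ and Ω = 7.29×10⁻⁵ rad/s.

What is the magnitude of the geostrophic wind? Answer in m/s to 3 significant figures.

14.4 m/s

Coriolis parameter at 50°N:
f = 2Ω sin φ = 2 × 7.29×10⁻⁵ × sin 50° = 1.12×10⁻⁴ s⁻¹
Component geostrophic relations (x east, y north):
u_g = −(1/(fρ)) ∂P/∂y,  v_g = (1/(fρ)) ∂P/∂x
u_g = −(−1.9×10⁻³)/(1.12×10⁻⁴ × 1.23) = 13.8 m/s;  v_g = (0.54×10⁻³)/(1.12×10⁻⁴ × 1.23) = 3.93 m/s
|V_g| = √(u_g² + v_g²) = 14.4 m/s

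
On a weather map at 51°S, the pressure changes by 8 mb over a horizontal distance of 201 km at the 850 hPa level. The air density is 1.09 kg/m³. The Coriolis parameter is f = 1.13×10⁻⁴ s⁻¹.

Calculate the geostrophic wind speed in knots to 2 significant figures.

63 knots

Pressure gradient: |∂P/∂n| = 800 Pa / 201000 m = 3.98×10⁻³ Pa/m
Geostrophic balance (pressure-gradient force = Coriolis force):
V_g = (1/(fρ)) |∂P/∂n| = 3.98×10⁻³ / (1.13×10⁻⁴ × 1.09) = 32.3 m/s
Converting: 32.3 m/s × 1.944 = 63 knots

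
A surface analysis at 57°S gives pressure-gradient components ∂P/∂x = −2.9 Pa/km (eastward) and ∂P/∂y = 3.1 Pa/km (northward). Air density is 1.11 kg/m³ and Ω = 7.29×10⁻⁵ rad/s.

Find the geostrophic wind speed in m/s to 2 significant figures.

31 m/s

Coriolis parameter at 57°S:
f = 2Ω sin φ = 2 × 7.29×10⁻⁵ × sin 57° = 1.22×10⁻⁴ s⁻¹
In the Southern Hemisphere f is negative: f = −1.22×10⁻⁴ s⁻¹.
Component geostrophic relations (x east, y north):
u_g = −(1/(fρ)) ∂P/∂y,  v_g = (1/(fρ)) ∂P/∂x
u_g = −(3.1×10⁻³)/(−1.22×10⁻⁴ × 1.11) = 22.8 m/s;  v_g = (−2.9×10⁻³)/(−1.22×10⁻⁴ × 1.11) = 21.4 m/s
|V_g| = √(u_g² + v_g²) = 31.3 m/s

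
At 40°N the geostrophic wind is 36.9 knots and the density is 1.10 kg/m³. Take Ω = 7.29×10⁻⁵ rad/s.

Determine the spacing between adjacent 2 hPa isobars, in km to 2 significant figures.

100 km

Coriolis parameter at 40°N:
f = 2Ω sin φ = 2 × 7.29×10⁻⁵ × sin 40° = 9.37×10⁻⁵ s⁻¹
Wind speed in SI: 36.9 knots = 19.0 m/s
Geostrophic balance rearranged: |∂P/∂n| = f ρ V_g
|∂P/∂n| = 9.37×10⁻⁵ × 1.10 × 19.0 = 1.96×10⁻³ Pa/m
Isobar spacing: Δn = ΔP/|∂P/∂n| = 200 Pa / 1.96×10⁻³ Pa/m = 102199 m ≈ 100 km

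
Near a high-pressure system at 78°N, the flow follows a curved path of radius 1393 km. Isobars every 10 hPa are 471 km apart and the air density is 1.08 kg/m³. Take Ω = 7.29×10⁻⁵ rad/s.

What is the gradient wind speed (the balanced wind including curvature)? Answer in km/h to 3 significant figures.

53.6 km/h

Coriolis parameter at 78°N:
f = 2Ω sin φ = 2 × 7.29×10⁻⁵ × sin 78° = 1.43×10⁻⁴ s⁻¹
Pressure gradient: |∂P/∂n| = 1000 Pa / 471000 m = 2.12×10⁻³ Pa/m
Geostrophic speed: V_g = |∂P/∂n|/(fρ) = 2.12×10⁻³/(1.43×10⁻⁴ × 1.08) = 13.8 m/s
Around a high, pressure-gradient force acts outward with centrifugal, so Coriolis balances both:
fV = (1/ρ)|∂P/∂n| + V²/R  →  V² − fR·V + fR·V_g = 0
With fR = 1.43×10⁻⁴ × 1393×10³ m = 199 m/s:
V = [fR − √((fR)² − 4 fR V_g)]/2 = [199 − √(199² − 4×199×13.8)]/2 = 14.9 m/s
Supergeostrophic (V > V_g = 13.8 m/s), as expected around a high.
Converting: 14.9 m/s × 3.6 = 53.6 km/h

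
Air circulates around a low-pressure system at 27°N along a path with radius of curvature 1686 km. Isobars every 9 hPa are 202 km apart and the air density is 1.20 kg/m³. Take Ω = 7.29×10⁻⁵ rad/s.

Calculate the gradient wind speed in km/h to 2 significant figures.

Coriolis parameter at 27°N:
f = 2Ω sin φ = 2 × 7.29×10⁻⁵ × sin 27° = 6.62×10⁻⁵ s⁻¹
Pressure gradient: |∂P/∂n| = 900 Pa / 202000 m = 4.46×10⁻³ Pa/m
Geostrophic speed: V_g = |∂P/∂n|/(fρ) = 4.46×10⁻³/(6.62×10⁻⁵ × 1.20) = 56.1 m/s
Around a low, centrifugal force acts outward with Coriolis, so pressure-gradient force balances both:
(1/ρ)|∂P/∂n| = fV + V²/R  →  V² + fR·V − fR·V_g = 0
With fR = 6.62×10⁻⁵ × 1686×10³ m = 112 m/s:
V = [−fR + √((fR)² + 4 fR V_g)]/2 = [−112 + √(112² + 4×112×56.1)]/2 = 41 m/s
Subgeostrophic (V < V_g = 56.1 m/s), as expected around a low.
Converting: 41 m/s × 3.6 = 150 km/h

150 km/h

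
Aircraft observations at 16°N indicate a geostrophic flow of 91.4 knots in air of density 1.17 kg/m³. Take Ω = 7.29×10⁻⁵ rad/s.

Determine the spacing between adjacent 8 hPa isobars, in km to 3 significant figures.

Coriolis parameter at 16°N:
f = 2Ω sin φ = 2 × 7.29×10⁻⁵ × sin 16° = 4.02×10⁻⁵ s⁻¹
Wind speed in SI: 91.4 knots = 47.0 m/s
Geostrophic balance rearranged: |∂P/∂n| = f ρ V_g
|∂P/∂n| = 4.02×10⁻⁵ × 1.17 × 47.0 = 2.21×10⁻³ Pa/m
Isobar spacing: Δn = ΔP/|∂P/∂n| = 800 Pa / 2.21×10⁻³ Pa/m = 361846 m ≈ 362 km

362 km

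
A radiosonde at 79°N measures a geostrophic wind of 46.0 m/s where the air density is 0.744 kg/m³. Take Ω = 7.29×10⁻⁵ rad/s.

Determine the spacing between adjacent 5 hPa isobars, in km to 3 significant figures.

Coriolis parameter at 79°N:
f = 2Ω sin φ = 2 × 7.29×10⁻⁵ × sin 79° = 1.43×10⁻⁴ s⁻¹
Geostrophic balance rearranged: |∂P/∂n| = f ρ V_g
|∂P/∂n| = 1.43×10⁻⁴ × 0.744 × 46.0 = 4.90×10⁻³ Pa/m
Isobar spacing: Δn = ΔP/|∂P/∂n| = 500 Pa / 4.90×10⁻³ Pa/m = 102079 m ≈ 102 km

102 km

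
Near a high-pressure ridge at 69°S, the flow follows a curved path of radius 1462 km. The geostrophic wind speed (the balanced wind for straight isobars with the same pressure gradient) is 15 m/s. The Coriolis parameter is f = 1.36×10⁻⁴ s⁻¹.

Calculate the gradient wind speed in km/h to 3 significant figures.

Around a high, pressure-gradient force acts outward with centrifugal, so Coriolis balances both:
fV = (1/ρ)|∂P/∂n| + V²/R  →  V² − fR·V + fR·V_g = 0
With fR = 1.36×10⁻⁴ × 1462×10³ m = 199 m/s:
V = [fR − √((fR)² − 4 fR V_g)]/2 = [199 − √(199² − 4×199×15)]/2 = 16.3 m/s
Supergeostrophic (V > V_g = 15 m/s), as expected around a high.
Converting: 16.3 m/s × 3.6 = 58.8 km/h

58.8 km/h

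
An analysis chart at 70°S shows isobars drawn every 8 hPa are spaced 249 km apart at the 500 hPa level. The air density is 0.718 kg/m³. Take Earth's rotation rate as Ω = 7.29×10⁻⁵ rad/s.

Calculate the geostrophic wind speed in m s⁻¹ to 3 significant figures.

Coriolis parameter at 70°S:
f = 2Ω sin φ = 2 × 7.29×10⁻⁵ × sin 70° = 1.37×10⁻⁴ s⁻¹
Pressure gradient: |∂P/∂n| = 800 Pa / 249000 m = 3.21×10⁻³ Pa/m
Geostrophic balance (pressure-gradient force = Coriolis force):
V_g = (1/(fρ)) |∂P/∂n| = 3.21×10⁻³ / (1.37×10⁻⁴ × 0.718) = 32.7 m/s

32.7 m s⁻¹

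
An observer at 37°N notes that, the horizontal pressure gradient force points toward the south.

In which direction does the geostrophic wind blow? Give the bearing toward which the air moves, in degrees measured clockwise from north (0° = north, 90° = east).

270°

The pressure-gradient force points toward the south (bearing 180°).
Geostrophic balance: in the Northern Hemisphere the Coriolis force deflects motion to the right, so the geostrophic wind blows 90° to the right of the pressure-gradient force (low pressure on the left).
Rotating 180° by 90° clockwise gives 270° — the wind blows toward the west.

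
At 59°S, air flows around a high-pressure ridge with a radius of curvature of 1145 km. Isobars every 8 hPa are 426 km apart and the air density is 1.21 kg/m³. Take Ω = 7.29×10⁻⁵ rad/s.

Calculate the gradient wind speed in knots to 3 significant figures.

Coriolis parameter at 59°S:
f = 2Ω sin φ = 2 × 7.29×10⁻⁵ × sin 59° = 1.25×10⁻⁴ s⁻¹
Pressure gradient: |∂P/∂n| = 800 Pa / 426000 m = 1.88×10⁻³ Pa/m
Geostrophic speed: V_g = |∂P/∂n|/(fρ) = 1.88×10⁻³/(1.25×10⁻⁴ × 1.21) = 12.4 m/s
Around a high, pressure-gradient force acts outward with centrifugal, so Coriolis balances both:
fV = (1/ρ)|∂P/∂n| + V²/R  →  V² − fR·V + fR·V_g = 0
With fR = 1.25×10⁻⁴ × 1145×10³ m = 143 m/s:
V = [fR − √((fR)² − 4 fR V_g)]/2 = [143 − √(143² − 4×143×12.4)]/2 = 13.7 m/s
Supergeostrophic (V > V_g = 12.4 m/s), as expected around a high.
Converting: 13.7 m/s × 1.944 = 26.7 knots

26.7 knots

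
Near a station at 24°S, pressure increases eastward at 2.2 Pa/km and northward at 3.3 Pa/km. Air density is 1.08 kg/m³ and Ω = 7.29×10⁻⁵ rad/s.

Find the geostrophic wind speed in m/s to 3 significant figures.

Coriolis parameter at 24°S:
f = 2Ω sin φ = 2 × 7.29×10⁻⁵ × sin 24° = 5.93×10⁻⁵ s⁻¹
In the Southern Hemisphere f is negative: f = −5.93×10⁻⁵ s⁻¹.
Component geostrophic relations (x east, y north):
u_g = −(1/(fρ)) ∂P/∂y,  v_g = (1/(fρ)) ∂P/∂x
u_g = −(3.3×10⁻³)/(−5.93×10⁻⁵ × 1.08) = 51.5 m/s;  v_g = (2.2×10⁻³)/(−5.93×10⁻⁵ × 1.08) = −34.4 m/s
|V_g| = √(u_g² + v_g²) = 61.9 m/s

61.9 m/s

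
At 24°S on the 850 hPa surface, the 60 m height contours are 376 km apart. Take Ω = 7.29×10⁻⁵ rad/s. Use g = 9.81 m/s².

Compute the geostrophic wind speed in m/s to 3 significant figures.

Coriolis parameter at 24°S:
f = 2Ω sin φ = 2 × 7.29×10⁻⁵ × sin 24° = 5.93×10⁻⁵ s⁻¹
Height gradient: |∂Z/∂n| = 60 m / 376000 m = 1.60×10⁻⁴
On a pressure surface, geostrophic balance gives V_g = (g/f)|∂Z/∂n|:
V_g = 9.81 × 1.60×10⁻⁴ / 5.93×10⁻⁵ = 26.4 m/s

26.4 m/s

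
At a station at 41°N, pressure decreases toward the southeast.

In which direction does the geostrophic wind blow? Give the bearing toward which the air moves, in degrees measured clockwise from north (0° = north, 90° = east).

The pressure-gradient force points toward the southeast (bearing 135°).
Geostrophic balance: in the Northern Hemisphere the Coriolis force deflects motion to the right, so the geostrophic wind blows 90° to the right of the pressure-gradient force (low pressure on the left).
Rotating 135° by 90° clockwise gives 225° — the wind blows toward the southwest.

225°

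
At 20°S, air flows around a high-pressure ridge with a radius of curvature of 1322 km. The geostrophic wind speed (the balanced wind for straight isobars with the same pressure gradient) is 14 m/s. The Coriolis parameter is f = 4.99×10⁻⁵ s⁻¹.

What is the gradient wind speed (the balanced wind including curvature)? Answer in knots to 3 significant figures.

39.2 knots

Around a high, pressure-gradient force acts outward with centrifugal, so Coriolis balances both:
fV = (1/ρ)|∂P/∂n| + V²/R  →  V² − fR·V + fR·V_g = 0
With fR = 4.99×10⁻⁵ × 1322×10³ m = 66.0 m/s:
V = [fR − √((fR)² − 4 fR V_g)]/2 = [66.0 − √(66.0² − 4×66.0×14)]/2 = 20.2 m/s
Supergeostrophic (V > V_g = 14 m/s), as expected around a high.
Converting: 20.2 m/s × 1.944 = 39.2 knots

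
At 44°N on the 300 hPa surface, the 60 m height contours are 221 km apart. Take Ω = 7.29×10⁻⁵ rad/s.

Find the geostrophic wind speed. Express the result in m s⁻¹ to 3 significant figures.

26.3 m s⁻¹

Coriolis parameter at 44°N:
f = 2Ω sin φ = 2 × 7.29×10⁻⁵ × sin 44° = 1.01×10⁻⁴ s⁻¹
Height gradient: |∂Z/∂n| = 60 m / 221000 m = 2.71×10⁻⁴
On a pressure surface, geostrophic balance gives V_g = (g/f)|∂Z/∂n|:
V_g = 9.81 × 2.71×10⁻⁴ / 1.01×10⁻⁴ = 26.3 m/s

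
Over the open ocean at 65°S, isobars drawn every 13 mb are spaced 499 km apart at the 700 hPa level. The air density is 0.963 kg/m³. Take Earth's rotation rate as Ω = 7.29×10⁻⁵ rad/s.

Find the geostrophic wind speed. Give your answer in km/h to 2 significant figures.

Coriolis parameter at 65°S:
f = 2Ω sin φ = 2 × 7.29×10⁻⁵ × sin 65° = 1.32×10⁻⁴ s⁻¹
Pressure gradient: |∂P/∂n| = 1300 Pa / 499000 m = 2.61×10⁻³ Pa/m
Geostrophic balance (pressure-gradient force = Coriolis force):
V_g = (1/(fρ)) |∂P/∂n| = 2.61×10⁻³ / (1.32×10⁻⁴ × 0.963) = 20.5 m/s
Converting: 20.5 m/s × 3.6 = 74 km/h

74 km/h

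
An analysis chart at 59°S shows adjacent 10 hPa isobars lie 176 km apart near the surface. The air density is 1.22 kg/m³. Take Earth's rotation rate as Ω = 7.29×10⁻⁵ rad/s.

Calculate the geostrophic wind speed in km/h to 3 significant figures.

134 km/h

Coriolis parameter at 59°S:
f = 2Ω sin φ = 2 × 7.29×10⁻⁵ × sin 59° = 1.25×10⁻⁴ s⁻¹
Pressure gradient: |∂P/∂n| = 1000 Pa / 176000 m = 5.68×10⁻³ Pa/m
Geostrophic balance (pressure-gradient force = Coriolis force):
V_g = (1/(fρ)) |∂P/∂n| = 5.68×10⁻³ / (1.25×10⁻⁴ × 1.22) = 37.3 m/s
Converting: 37.3 m/s × 3.6 = 134 km/h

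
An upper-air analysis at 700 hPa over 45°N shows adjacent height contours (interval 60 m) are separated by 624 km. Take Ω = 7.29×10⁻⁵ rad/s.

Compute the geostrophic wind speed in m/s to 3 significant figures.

9.15 m/s

Coriolis parameter at 45°N:
f = 2Ω sin φ = 2 × 7.29×10⁻⁵ × sin 45° = 1.03×10⁻⁴ s⁻¹
Height gradient: |∂Z/∂n| = 60 m / 624000 m = 9.62×10⁻⁵
On a pressure surface, geostrophic balance gives V_g = (g/f)|∂Z/∂n|:
V_g = 9.81 × 9.62×10⁻⁵ / 1.03×10⁻⁴ = 9.15 m/s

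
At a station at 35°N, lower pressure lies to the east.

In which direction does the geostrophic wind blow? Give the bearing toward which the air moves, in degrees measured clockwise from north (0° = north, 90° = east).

180°

The pressure-gradient force points toward the east (bearing 090°).
Geostrophic balance: in the Northern Hemisphere the Coriolis force deflects motion to the right, so the geostrophic wind blows 90° to the right of the pressure-gradient force (low pressure on the left).
Rotating 090° by 90° clockwise gives 180° — the wind blows toward the south.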